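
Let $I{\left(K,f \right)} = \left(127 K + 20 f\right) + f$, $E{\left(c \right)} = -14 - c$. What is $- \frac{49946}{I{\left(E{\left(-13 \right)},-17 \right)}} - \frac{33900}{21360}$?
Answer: $\frac{4376829}{43076} \approx 101.61$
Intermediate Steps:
$I{\left(K,f \right)} = 21 f + 127 K$ ($I{\left(K,f \right)} = \left(20 f + 127 K\right) + f = 21 f + 127 K$)
$- \frac{49946}{I{\left(E{\left(-13 \right)},-17 \right)}} - \frac{33900}{21360} = - \frac{49946}{21 \left(-17\right) + 127 \left(-14 - -13\right)} - \frac{33900}{21360} = - \frac{49946}{-357 + 127 \left(-14 + 13\right)} - \frac{565}{356} = - \frac{49946}{-357 + 127 \left(-1\right)} - \frac{565}{356} = - \frac{49946}{-357 - 127} - \frac{565}{356} = - \frac{49946}{-484} - \frac{565}{356} = \left(-49946\right) \left(- \frac{1}{484}\right) - \frac{565}{356} = \frac{24973}{242} - \frac{565}{356} = \frac{4376829}{43076}$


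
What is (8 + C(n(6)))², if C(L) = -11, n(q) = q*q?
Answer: 9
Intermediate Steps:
n(q) = q²
(8 + C(n(6)))² = (8 - 11)² = (-3)² = 9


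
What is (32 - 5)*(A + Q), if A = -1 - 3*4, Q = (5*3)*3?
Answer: 864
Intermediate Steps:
Q = 45 (Q = 15*3 = 45)
A = -13 (A = -1 - 12 = -13)
(32 - 5)*(A + Q) = (32 - 5)*(-13 + 45) = 27*32 = 864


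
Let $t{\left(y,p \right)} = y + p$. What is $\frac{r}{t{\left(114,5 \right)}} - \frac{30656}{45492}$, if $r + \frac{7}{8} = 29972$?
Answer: $\frac{159976277}{636888} \approx 251.18$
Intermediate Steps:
$t{\left(y,p \right)} = p + y$
$r = \frac{239769}{8}$ ($r = - \frac{7}{8} + 29972 = \frac{239769}{8} \approx 29971.0$)
$\frac{r}{t{\left(114,5 \right)}} - \frac{30656}{45492} = \frac{239769}{8 \left(5 + 114\right)} - \frac{30656}{45492} = \frac{239769}{8 \cdot 119} - \frac{7664}{11373} = \frac{239769}{8} \cdot \frac{1}{119} - \frac{7664}{11373} = \frac{239769}{952} - \frac{7664}{11373} = \frac{159976277}{636888}$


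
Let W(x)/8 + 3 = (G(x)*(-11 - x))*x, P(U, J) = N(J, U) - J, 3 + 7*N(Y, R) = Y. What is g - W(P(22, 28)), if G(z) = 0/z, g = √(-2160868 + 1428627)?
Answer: 24 + I*√732241 ≈ 24.0 + 855.71*I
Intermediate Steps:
g = I*√732241 (g = √(-732241) = I*√732241 ≈ 855.71*I)
G(z) = 0
N(Y, R) = -3/7 + Y/7
P(U, J) = -3/7 - 6*J/7 (P(U, J) = (-3/7 + J/7) - J = -3/7 - 6*J/7)
W(x) = -24 (W(x) = -24 + 8*((0*(-11 - x))*x) = -24 + 8*(0*x) = -24 + 8*0 = -24 + 0 = -24)
g - W(P(22, 28)) = I*√732241 - 1*(-24) = I*√732241 + 24 = 24 + I*√732241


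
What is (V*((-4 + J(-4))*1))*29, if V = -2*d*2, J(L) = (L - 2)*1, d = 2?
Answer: 2320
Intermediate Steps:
J(L) = -2 + L (J(L) = (-2 + L)*1 = -2 + L)
V = -8 (V = -2*2*2 = -4*2 = -8)
(V*((-4 + J(-4))*1))*29 = -8*(-4 + (-2 - 4))*29 = -8*(-4 - 6)*29 = -(-80)*29 = -8*(-10)*29 = 80*29 = 2320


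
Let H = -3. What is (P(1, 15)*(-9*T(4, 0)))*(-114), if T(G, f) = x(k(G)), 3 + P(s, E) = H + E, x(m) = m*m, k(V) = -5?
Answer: 230850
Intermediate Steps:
x(m) = m²
P(s, E) = -6 + E (P(s, E) = -3 + (-3 + E) = -6 + E)
T(G, f) = 25 (T(G, f) = (-5)² = 25)
(P(1, 15)*(-9*T(4, 0)))*(-114) = ((-6 + 15)*(-9*25))*(-114) = (9*(-225))*(-114) = -2025*(-114) = 230850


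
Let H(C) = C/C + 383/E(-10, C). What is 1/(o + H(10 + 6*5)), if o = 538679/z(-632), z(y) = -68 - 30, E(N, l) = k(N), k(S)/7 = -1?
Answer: -98/543943 ≈ -0.00018017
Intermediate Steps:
k(S) = -7 (k(S) = 7*(-1) = -7)
E(N, l) = -7
z(y) = -98
o = -538679/98 (o = 538679/(-98) = 538679*(-1/98) = -538679/98 ≈ -5496.7)
H(C) = -376/7 (H(C) = C/C + 383/(-7) = 1 + 383*(-⅐) = 1 - 383/7 = -376/7)
1/(o + H(10 + 6*5)) = 1/(-538679/98 - 376/7) = 1/(-543943/98) = -98/543943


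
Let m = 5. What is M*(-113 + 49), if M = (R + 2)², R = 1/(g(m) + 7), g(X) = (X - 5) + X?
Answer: -2500/9 ≈ -277.78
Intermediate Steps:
g(X) = -5 + 2*X (g(X) = (-5 + X) + X = -5 + 2*X)
R = 1/12 (R = 1/((-5 + 2*5) + 7) = 1/((-5 + 10) + 7) = 1/(5 + 7) = 1/12 ≈ 0.083333)
M = 625/144 (M = (1/12 + 2)² = (25/12)² = 625/144 ≈ 4.3403)
M*(-113 + 49) = 625*(-113 + 49)/144 = (625/144)*(-64) = -2500/9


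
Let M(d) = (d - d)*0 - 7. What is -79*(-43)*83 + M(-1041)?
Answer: 281944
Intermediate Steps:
M(d) = -7 (M(d) = 0*0 - 7 = 0 - 7 = -7)
-79*(-43)*83 + M(-1041) = -79*(-43)*83 - 7 = 3397*83 - 7 = 281951 - 7 = 281944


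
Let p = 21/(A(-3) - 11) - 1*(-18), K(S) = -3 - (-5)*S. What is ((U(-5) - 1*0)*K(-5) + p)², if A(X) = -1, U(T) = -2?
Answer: 83521/16 ≈ 5220.1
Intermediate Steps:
K(S) = -3 + 5*S
p = 65/4 (p = 21/(-1 - 11) - 1*(-18) = 21/(-12) + 18 = 21*(-1/12) + 18 = -7/4 + 18 = 65/4 ≈ 16.250)
((U(-5) - 1*0)*K(-5) + p)² = ((-2 - 1*0)*(-3 + 5*(-5)) + 65/4)² = ((-2 + 0)*(-3 - 25) + 65/4)² = (-2*(-28) + 65/4)² = (56 + 65/4)² = (289/4)² = 83521/16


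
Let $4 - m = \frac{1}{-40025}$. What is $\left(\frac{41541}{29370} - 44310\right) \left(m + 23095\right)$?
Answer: $- \frac{200523419938621114}{195922375} \approx -1.0235 \cdot 10^{9}$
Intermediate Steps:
$m = \frac{160101}{40025}$ ($m = 4 - \frac{1}{-40025} = 4 - - \frac{1}{40025} = 4 + \frac{1}{40025} = \frac{160101}{40025} \approx 4.0$)
$\left(\frac{41541}{29370} - 44310\right) \left(m + 23095\right) = \left(\frac{41541}{29370} - 44310\right) \left(\frac{160101}{40025} + 23095\right) = \left(41541 \cdot \frac{1}{29370} - 44310\right) \frac{924537476}{40025} = \left(\frac{13847}{9790} - 44310\right) \frac{924537476}{40025} = \left(- \frac{433781053}{9790}\right) \frac{924537476}{40025} = - \frac{200523419938621114}{195922375}$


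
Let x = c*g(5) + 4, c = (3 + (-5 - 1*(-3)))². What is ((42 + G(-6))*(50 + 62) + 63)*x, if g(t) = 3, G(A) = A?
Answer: 28665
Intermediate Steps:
c = 1 (c = (3 + (-5 + 3))² = (3 - 2)² = 1² = 1)
x = 7 (x = 1*3 + 4 = 3 + 4 = 7)
((42 + G(-6))*(50 + 62) + 63)*x = ((42 - 6)*(50 + 62) + 63)*7 = (36*112 + 63)*7 = (4032 + 63)*7 = 4095*7 = 28665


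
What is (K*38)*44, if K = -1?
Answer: -1672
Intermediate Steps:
(K*38)*44 = -1*38*44 = -38*44 = -1672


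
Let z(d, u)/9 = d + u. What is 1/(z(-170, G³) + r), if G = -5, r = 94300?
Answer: 1/91645 ≈ 1.0912e-5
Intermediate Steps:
z(d, u) = 9*d + 9*u (z(d, u) = 9*(d + u) = 9*d + 9*u)
1/(z(-170, G³) + r) = 1/((9*(-170) + 9*(-5)³) + 94300) = 1/((-1530 + 9*(-125)) + 94300) = 1/((-1530 - 1125) + 94300) = 1/(-2655 + 94300) = 1/91645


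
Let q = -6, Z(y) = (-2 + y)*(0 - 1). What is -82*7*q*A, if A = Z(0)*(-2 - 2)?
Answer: -27552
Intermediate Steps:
Z(y) = 2 - y (Z(y) = (-2 + y)*(-1) = 2 - y)
A = -8 (A = (2 - 1*0)*(-2 - 2) = (2 + 0)*(-4) = 2*(-4) = -8)
-82*7*q*A = -82*7*(-6)*(-8) = -(-3444)*(-8) = -82*336 = -27552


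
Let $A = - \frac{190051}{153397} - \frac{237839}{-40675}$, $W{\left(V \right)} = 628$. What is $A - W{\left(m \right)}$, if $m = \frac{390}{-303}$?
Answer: $- \frac{3889604163642}{6239422975} \approx -623.39$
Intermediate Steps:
$m = - \frac{130}{101}$ ($m = 390 \left(- \frac{1}{303}\right) = - \frac{130}{101} \approx -1.2871$)
$A = \frac{28753464658}{6239422975}$ ($A = \left(-190051\right) \frac{1}{153397} - - \frac{237839}{40675} = - \frac{190051}{153397} + \frac{237839}{40675} = \frac{28753464658}{6239422975} \approx 4.6084$)
$A - W{\left(m \right)} = \frac{28753464658}{6239422975} - 628 = - \frac{3889604163642}{6239422975}$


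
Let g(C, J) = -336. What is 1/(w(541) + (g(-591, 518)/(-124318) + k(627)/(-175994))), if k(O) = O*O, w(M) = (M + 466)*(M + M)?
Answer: 10939611046/11919491358895885 ≈ 9.1779e-7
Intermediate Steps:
w(M) = 2*M*(466 + M) (w(M) = (466 + M)*(2*M) = 2*M*(466 + M))
k(O) = O²
1/(w(541) + (g(-591, 518)/(-124318) + k(627)/(-175994))) = 1/(2*541*(466 + 541) + (-336/(-124318) + 627²/(-175994))) = 1/(2*541*1007 + (-336*(-1/124318) + 393129*(-1/175994))) = 1/(1089574 + (168/62159 - 393129/175994)) = 1/(1089574 - 24406938519/10939611046) = 1/(11919491358895885/10939611046) = 10939611046/11919491358895885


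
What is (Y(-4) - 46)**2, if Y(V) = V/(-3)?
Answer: 17956/9 ≈ 1995.1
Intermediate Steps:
Y(V) = -V/3 (Y(V) = V*(-1/3) = -V/3)
(Y(-4) - 46)**2 = (-1/3*(-4) - 46)**2 = (4/3 - 46)**2 = (-134/3)**2 = 17956/9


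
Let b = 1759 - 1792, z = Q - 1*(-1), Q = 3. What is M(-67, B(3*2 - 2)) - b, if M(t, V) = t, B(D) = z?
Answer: -34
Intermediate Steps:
z = 4 (z = 3 - 1*(-1) = 3 + 1 = 4)
B(D) = 4
b = -33
M(-67, B(3*2 - 2)) - b = -67 - 1*(-33) = -67 + 33 = -34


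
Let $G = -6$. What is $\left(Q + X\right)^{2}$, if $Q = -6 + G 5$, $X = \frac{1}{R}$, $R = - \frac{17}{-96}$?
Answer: $\frac{266256}{289} \approx 921.3$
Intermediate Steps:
$R = \frac{17}{96}$ ($R = \left(-17\right) \left(- \frac{1}{96}\right) = \frac{17}{96} \approx 0.17708$)
$X = \frac{96}{17}$ ($X = \frac{1}{\frac{17}{96}} = \frac{96}{17} \approx 5.6471$)
$Q = -36$ ($Q = -6 - 30 = -36$)
$\left(Q + X\right)^{2} = \left(-36 + \frac{96}{17}\right)^{2} = \left(- \frac{516}{17}\right)^{2} = \frac{266256}{289}$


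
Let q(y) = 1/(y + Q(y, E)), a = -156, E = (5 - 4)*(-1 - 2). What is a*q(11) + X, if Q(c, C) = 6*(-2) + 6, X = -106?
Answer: -686/5 ≈ -137.20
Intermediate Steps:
E = -3 (E = 1*(-3) = -3)
Q(c, C) = -6 (Q(c, C) = -12 + 6 = -6)
q(y) = 1/(-6 + y) (q(y) = 1/(y - 6) = 1/(-6 + y))
a*q(11) + X = -156/(-6 + 11) - 106 = -156/5 - 106 = -686/5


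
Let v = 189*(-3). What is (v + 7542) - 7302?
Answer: -327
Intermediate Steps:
v = -567
(v + 7542) - 7302 = (-567 + 7542) - 7302 = 6975 - 7302 = -327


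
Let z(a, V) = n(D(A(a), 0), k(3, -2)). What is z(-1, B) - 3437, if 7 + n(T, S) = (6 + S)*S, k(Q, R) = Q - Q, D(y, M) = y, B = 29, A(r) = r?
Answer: -3444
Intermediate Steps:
k(Q, R) = 0
n(T, S) = -7 + S*(6 + S) (n(T, S) = -7 + (6 + S)*S = -7 + S*(6 + S))
z(a, V) = -7 (z(a, V) = -7 + 0² + 6*0 = -7 + 0 + 0 = -7)
z(-1, B) - 3437 = -7 - 3437 = -3444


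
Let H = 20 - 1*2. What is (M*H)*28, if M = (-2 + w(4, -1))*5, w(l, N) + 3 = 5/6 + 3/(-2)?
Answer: -14280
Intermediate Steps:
H = 18 (H = 20 - 2 = 18)
w(l, N) = -11/3 (w(l, N) = -3 + (5/6 + 3/(-2)) = -3 + (5*(⅙) + 3*(-½)) = -3 + (⅚ - 3/2) = -3 - ⅔ = -11/3)
M = -85/3 (M = (-2 - 11/3)*5 = -17/3*5 = -85/3 ≈ -28.333)
(M*H)*28 = -85/3*18*28 = -510*28 = -14280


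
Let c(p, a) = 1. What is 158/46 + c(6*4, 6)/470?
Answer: 37153/10810 ≈ 3.4369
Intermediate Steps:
158/46 + c(6*4, 6)/470 = 158/46 + 1/470 = 158*(1/46) + 1*(1/470) = 79/23 + 1/470 = 37153/10810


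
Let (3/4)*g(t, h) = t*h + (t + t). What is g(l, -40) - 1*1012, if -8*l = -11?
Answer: -3245/3 ≈ -1081.7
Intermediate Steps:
l = 11/8 (l = -⅛*(-11) = 11/8 ≈ 1.3750)
g(t, h) = 8*t/3 + 4*h*t/3 (g(t, h) = 4*(t*h + (t + t))/3 = 4*(h*t + 2*t)/3 = 4*(2*t + h*t)/3 = 8*t/3 + 4*h*t/3)
g(l, -40) - 1*1012 = (4/3)*(11/8)*(2 - 40) - 1*1012 = (4/3)*(11/8)*(-38) - 1012 = -209/3 - 1012 = -3245/3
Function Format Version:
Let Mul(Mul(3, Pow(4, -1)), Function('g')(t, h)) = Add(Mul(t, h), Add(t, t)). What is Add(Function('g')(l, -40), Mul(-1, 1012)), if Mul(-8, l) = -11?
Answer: Rational(-3245, 3) ≈ -1081.7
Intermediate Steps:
l = Rational(11, 8) (l = Mul(Rational(-1, 8), -11) = Rational(11, 8) ≈ 1.3750)
Function('g')(t, h) = Add(Mul(Rational(8, 3), t), Mul(Rational(4, 3), h, t)) (Function('g')(t, h) = Mul(Rational(4, 3), Add(Mul(t, h), Add(t, t))) = Mul(Rational(4, 3), Add(Mul(h, t), Mul(2, t))) = Mul(Rational(4, 3), Add(Mul(2, t), Mul(h, t))) = Add(Mul(Rational(8, 3), t), Mul(Rational(4, 3), h, t)))
Add(Function('g')(l, -40), Mul(-1, 1012)) = Add(Mul(Rational(4, 3), Rational(11, 8), Add(2, -40)), Mul(-1, 1012)) = Add(Mul(Rational(4, 3), Rational(11, 8), -38), -1012) = Add(Rational(-209, 3), -1012) = Rational(-3245, 3)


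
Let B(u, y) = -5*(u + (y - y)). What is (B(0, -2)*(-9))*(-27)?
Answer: 0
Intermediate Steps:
B(u, y) = -5*u (B(u, y) = -5*(u + 0) = -5*u)
(B(0, -2)*(-9))*(-27) = (-5*0*(-9))*(-27) = (0*(-9))*(-27) = 0*(-27) = 0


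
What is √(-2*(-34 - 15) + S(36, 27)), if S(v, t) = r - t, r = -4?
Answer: √67 ≈ 8.1853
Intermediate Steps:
S(v, t) = -4 - t
√(-2*(-34 - 15) + S(36, 27)) = √(-2*(-34 - 15) + (-4 - 1*27)) = √(-2*(-49) + (-4 - 27)) = √(98 - 31) = √67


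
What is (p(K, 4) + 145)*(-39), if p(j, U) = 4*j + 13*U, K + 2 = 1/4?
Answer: -7410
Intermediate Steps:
K = -7/4 (K = -2 + 1/4 = -2 + ¼ = -7/4 ≈ -1.7500)
(p(K, 4) + 145)*(-39) = ((4*(-7/4) + 13*4) + 145)*(-39) = ((-7 + 52) + 145)*(-39) = (45 + 145)*(-39) = 190*(-39) = -7410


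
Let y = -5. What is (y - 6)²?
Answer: 121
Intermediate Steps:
(y - 6)² = (-5 - 6)² = (-11)² = 121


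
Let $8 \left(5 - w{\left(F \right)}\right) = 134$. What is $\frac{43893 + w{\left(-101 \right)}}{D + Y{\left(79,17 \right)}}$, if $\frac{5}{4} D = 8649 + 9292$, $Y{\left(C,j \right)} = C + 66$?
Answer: $\frac{877625}{289956} \approx 3.0268$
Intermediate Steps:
$Y{\left(C,j \right)} = 66 + C$
$w{\left(F \right)} = - \frac{47}{4}$ ($w{\left(F \right)} = 5 - \frac{67}{4} = - \frac{47}{4}$)
$D = \frac{71764}{5}$ ($D = \frac{4 \left(8649 + 9292\right)}{5} = \frac{4}{5} \cdot 17941 = \frac{71764}{5} \approx 14353.0$)
$\frac{43893 + w{\left(-101 \right)}}{D + Y{\left(79,17 \right)}} = \frac{43893 - \frac{47}{4}}{\frac{71764}{5} + \left(66 + 79\right)} = \frac{175525}{4 \left(\frac{71764}{5} + 145\right)} = \frac{175525}{4 \cdot \frac{72489}{5}} = \frac{175525}{4} \cdot \frac{5}{72489} = \frac{877625}{289956}$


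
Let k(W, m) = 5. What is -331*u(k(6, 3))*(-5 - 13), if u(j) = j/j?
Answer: 5958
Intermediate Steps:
u(j) = 1
-331*u(k(6, 3))*(-5 - 13) = -331*(-5 - 13) = -331*(-18) = 5958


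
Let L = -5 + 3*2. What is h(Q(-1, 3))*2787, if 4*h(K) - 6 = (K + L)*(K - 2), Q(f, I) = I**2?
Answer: 52953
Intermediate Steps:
L = 1 (L = -5 + 6 = 1)
h(K) = 3/2 + (1 + K)*(-2 + K)/4 (h(K) = 3/2 + ((K + 1)*(K - 2))/4 = 3/2 + ((1 + K)*(-2 + K))/4 = 3/2 + (1 + K)*(-2 + K)/4)
h(Q(-1, 3))*2787 = (1 - 1/4*3**2 + (3**2)**2/4)*2787 = (1 - 1/4*9 + (1/4)*9**2)*2787 = (1 - 9/4 + (1/4)*81)*2787 = (1 - 9/4 + 81/4)*2787 = 19*2787 = 52953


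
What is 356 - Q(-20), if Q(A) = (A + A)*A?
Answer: -444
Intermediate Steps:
Q(A) = 2*A² (Q(A) = (2*A)*A = 2*A²)
356 - Q(-20) = 356 - 2*(-20)² = 356 - 2*400 = 356 - 1*800 = 356 - 800 = -444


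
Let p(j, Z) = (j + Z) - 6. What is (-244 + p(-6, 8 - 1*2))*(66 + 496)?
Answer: -140500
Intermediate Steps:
p(j, Z) = -6 + Z + j (p(j, Z) = (Z + j) - 6 = -6 + Z + j)
(-244 + p(-6, 8 - 1*2))*(66 + 496) = (-244 + (-6 + (8 - 1*2) - 6))*(66 + 496) = (-244 + (-6 + (8 - 2) - 6))*562 = (-244 + (-6 + 6 - 6))*562 = (-244 - 6)*562 = -250*562 = -140500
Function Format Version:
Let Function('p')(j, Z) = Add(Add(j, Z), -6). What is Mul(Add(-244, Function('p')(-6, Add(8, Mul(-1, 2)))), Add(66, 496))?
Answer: -140500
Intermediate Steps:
Function('p')(j, Z) = Add(-6, Z, j) (Function('p')(j, Z) = Add(Add(Z, j), -6) = Add(-6, Z, j))
Mul(Add(-244, Function('p')(-6, Add(8, Mul(-1, 2)))), Add(66, 496)) = Mul(Add(-244, Add(-6, Add(8, Mul(-1, 2)), -6)), Add(66, 496)) = Mul(Add(-244, Add(-6, Add(8, -2), -6)), 562) = Mul(Add(-244, Add(-6, 6, -6)), 562) = Mul(Add(-244, -6), 562) = Mul(-250, 562) = -140500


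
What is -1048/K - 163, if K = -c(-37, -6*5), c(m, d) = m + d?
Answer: -11969/67 ≈ -178.64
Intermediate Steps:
c(m, d) = d + m
K = 67 (K = -(-6*5 - 37) = -(-30 - 37) = -1*(-67) = 67)
-1048/K - 163 = -1048/67 - 163 = -11969/67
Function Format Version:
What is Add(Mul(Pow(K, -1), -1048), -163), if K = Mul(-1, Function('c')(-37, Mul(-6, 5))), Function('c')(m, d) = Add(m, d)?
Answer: Rational(-11969, 67) ≈ -178.64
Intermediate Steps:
Function('c')(m, d) = Add(d, m)
K = 67 (K = Mul(-1, Add(Mul(-6, 5), -37)) = Mul(-1, Add(-30, -37)) = Mul(-1, -67) = 67)
Add(Mul(Pow(K, -1), -1048), -163) = Add(Mul(Pow(67, -1), -1048), -163) = Add(Mul(Rational(1, 67), -1048), -163) = Add(Rational(-1048, 67), -163) = Rational(-11969, 67)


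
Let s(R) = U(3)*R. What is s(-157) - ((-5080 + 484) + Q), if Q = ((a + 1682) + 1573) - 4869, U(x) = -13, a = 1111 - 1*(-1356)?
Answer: 5784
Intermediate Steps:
a = 2467 (a = 1111 + 1356 = 2467)
s(R) = -13*R
Q = 853 (Q = ((2467 + 1682) + 1573) - 4869 = (4149 + 1573) - 4869 = 5722 - 4869 = 853)
s(-157) - ((-5080 + 484) + Q) = -13*(-157) - ((-5080 + 484) + 853) = 2041 - (-4596 + 853) = 2041 - 1*(-3743) = 2041 + 3743 = 5784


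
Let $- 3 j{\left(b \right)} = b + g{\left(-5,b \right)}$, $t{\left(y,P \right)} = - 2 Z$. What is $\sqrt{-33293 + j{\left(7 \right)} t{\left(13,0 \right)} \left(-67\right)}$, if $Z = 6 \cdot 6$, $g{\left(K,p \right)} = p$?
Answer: $i \sqrt{55805} \approx 236.23 i$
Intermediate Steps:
$Z = 36$
$t{\left(y,P \right)} = -72$ ($t{\left(y,P \right)} = \left(-2\right) 36 = -72$)
$j{\left(b \right)} = - \frac{2 b}{3}$ ($j{\left(b \right)} = - \frac{b + b}{3} = - \frac{2 b}{3}$)
$\sqrt{-33293 + j{\left(7 \right)} t{\left(13,0 \right)} \left(-67\right)} = \sqrt{-33293 + \left(- \frac{2}{3}\right) 7 \left(-72\right) \left(-67\right)} = \sqrt{-33293 + \left(- \frac{14}{3}\right) \left(-72\right) \left(-67\right)} = \sqrt{-33293 + 336 \left(-67\right)} = \sqrt{-33293 - 22512} = \sqrt{-55805} = i \sqrt{55805}$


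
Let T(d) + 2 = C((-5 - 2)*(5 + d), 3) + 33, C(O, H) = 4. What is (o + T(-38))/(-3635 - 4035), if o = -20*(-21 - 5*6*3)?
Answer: -451/1534 ≈ -0.29400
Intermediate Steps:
o = 2220 (o = -20*(-21 - 30*3) = -20*(-21 - 90) = -20*(-111) = 2220)
T(d) = 35 (T(d) = -2 + (4 + 33) = -2 + 37 = 35)
(o + T(-38))/(-3635 - 4035) = (2220 + 35)/(-3635 - 4035) = 2255/(-7670) = 2255*(-1/7670) = -451/1534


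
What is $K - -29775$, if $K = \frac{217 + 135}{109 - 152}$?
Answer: $\frac{1279973}{43} \approx 29767.0$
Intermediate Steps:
$K = - \frac{352}{43}$ ($K = \frac{352}{-43} = 352 \left(- \frac{1}{43}\right) = - \frac{352}{43} \approx -8.1861$)
$K - -29775 = - \frac{352}{43} - -29775 = - \frac{352}{43} + 29775 = \frac{1279973}{43}$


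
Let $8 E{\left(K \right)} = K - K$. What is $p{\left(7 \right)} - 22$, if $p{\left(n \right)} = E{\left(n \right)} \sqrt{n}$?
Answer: $-22$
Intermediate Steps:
$E{\left(K \right)} = 0$ ($E{\left(K \right)} = \frac{K - K}{8} = \frac{1}{8} \cdot 0 = 0$)
$p{\left(n \right)} = 0$ ($p{\left(n \right)} = 0 \sqrt{n} = 0$)
$p{\left(7 \right)} - 22 = 0 - 22 = -22$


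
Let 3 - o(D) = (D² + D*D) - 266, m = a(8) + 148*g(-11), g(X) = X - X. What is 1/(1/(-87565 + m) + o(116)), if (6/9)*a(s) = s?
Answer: -87553/2332674580 ≈ -3.7533e-5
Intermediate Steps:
g(X) = 0
a(s) = 3*s/2
m = 12 (m = (3/2)*8 + 148*0 = 12 + 0 = 12)
o(D) = 269 - 2*D² (o(D) = 3 - ((D² + D*D) - 266) = 3 - ((D² + D²) - 266) = 3 - (2*D² - 266) = 3 - (-266 + 2*D²) = 3 + (266 - 2*D²) = 269 - 2*D²)
1/(1/(-87565 + m) + o(116)) = 1/(1/(-87565 + 12) + (269 - 2*116²)) = 1/(1/(-87553) + (269 - 2*13456)) = 1/(-1/87553 + (269 - 26912)) = 1/(-1/87553 - 26643) = 1/(-2332674580/87553) = -87553/2332674580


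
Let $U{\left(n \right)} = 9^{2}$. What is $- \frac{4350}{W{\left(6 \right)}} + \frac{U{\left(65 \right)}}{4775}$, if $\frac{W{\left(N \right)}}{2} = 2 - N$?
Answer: $\frac{10385949}{19100} \approx 543.77$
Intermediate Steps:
$W{\left(N \right)} = 4 - 2 N$ ($W{\left(N \right)} = 2 \left(2 - N\right) = 4 - 2 N$)
$U{\left(n \right)} = 81$
$- \frac{4350}{W{\left(6 \right)}} + \frac{U{\left(65 \right)}}{4775} = - \frac{4350}{4 - 12} + \frac{81}{4775} = - \frac{4350}{4 - 12} + 81 \cdot \frac{1}{4775} = - \frac{4350}{-8} + \frac{81}{4775} = \left(-4350\right) \left(- \frac{1}{8}\right) + \frac{81}{4775} = \frac{2175}{4} + \frac{81}{4775} = \frac{10385949}{19100}$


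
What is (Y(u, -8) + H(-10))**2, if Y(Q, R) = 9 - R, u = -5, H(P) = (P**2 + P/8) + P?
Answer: 178929/16 ≈ 11183.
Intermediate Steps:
H(P) = P**2 + 9*P/8 (H(P) = (P**2 + P/8) + P = P**2 + 9*P/8)
(Y(u, -8) + H(-10))**2 = ((9 - 1*(-8)) + (1/8)*(-10)*(9 + 8*(-10)))**2 = ((9 + 8) + (1/8)*(-10)*(9 - 80))**2 = (17 + (1/8)*(-10)*(-71))**2 = (17 + 355/4)**2 = (423/4)**2 = 178929/16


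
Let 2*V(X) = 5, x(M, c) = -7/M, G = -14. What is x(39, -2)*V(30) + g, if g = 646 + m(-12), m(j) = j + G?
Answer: 48325/78 ≈ 619.55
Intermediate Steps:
m(j) = -14 + j (m(j) = j - 14 = -14 + j)
g = 620 (g = 646 + (-14 - 12) = 646 - 26 = 620)
V(X) = 5/2 (V(X) = (1/2)*5 = 5/2)
x(39, -2)*V(30) + g = -7/39*(5/2) + 620 = -7*1/39*(5/2) + 620 = -7/39*5/2 + 620 = -35/78 + 620 = 48325/78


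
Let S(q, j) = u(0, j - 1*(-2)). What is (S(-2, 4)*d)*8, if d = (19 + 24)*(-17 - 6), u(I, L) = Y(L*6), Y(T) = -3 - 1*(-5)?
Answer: -15824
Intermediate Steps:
Y(T) = 2 (Y(T) = -3 + 5 = 2)
u(I, L) = 2
S(q, j) = 2
d = -989 (d = 43*(-23) = -989)
(S(-2, 4)*d)*8 = (2*(-989))*8 = -1978*8 = -15824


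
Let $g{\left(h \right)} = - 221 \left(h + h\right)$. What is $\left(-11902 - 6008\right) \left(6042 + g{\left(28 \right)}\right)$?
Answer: $113441940$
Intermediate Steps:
$g{\left(h \right)} = - 442 h$ ($g{\left(h \right)} = - 221 \cdot 2 h = - 442 h$)
$\left(-11902 - 6008\right) \left(6042 + g{\left(28 \right)}\right) = \left(-11902 - 6008\right) \left(6042 - 12376\right) = - 17910 \left(6042 - 12376\right) = \left(-17910\right) \left(-6334\right) = 113441940$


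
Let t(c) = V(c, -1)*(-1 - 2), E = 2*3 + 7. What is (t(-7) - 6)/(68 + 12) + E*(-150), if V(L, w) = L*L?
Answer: -156153/80 ≈ -1951.9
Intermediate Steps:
V(L, w) = L²
E = 13 (E = 6 + 7 = 13)
t(c) = -3*c² (t(c) = c²*(-1 - 2) = c²*(-3) = -3*c²)
(t(-7) - 6)/(68 + 12) + E*(-150) = (-3*(-7)² - 6)/(68 + 12) + 13*(-150) = (-3*49 - 6)/80 - 1950 = (-147 - 6)*(1/80) - 1950 = -153*1/80 - 1950 = -153/80 - 1950 = -156153/80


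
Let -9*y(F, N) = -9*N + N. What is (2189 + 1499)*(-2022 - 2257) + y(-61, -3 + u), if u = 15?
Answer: -47342824/3 ≈ -1.5781e+7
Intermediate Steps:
y(F, N) = 8*N/9 (y(F, N) = -(-9*N + N)/9 = -(-8)*N/9 = 8*N/9)
(2189 + 1499)*(-2022 - 2257) + y(-61, -3 + u) = (2189 + 1499)*(-2022 - 2257) + 8*(-3 + 15)/9 = 3688*(-4279) + (8/9)*12 = -15780952 + 32/3 = -47342824/3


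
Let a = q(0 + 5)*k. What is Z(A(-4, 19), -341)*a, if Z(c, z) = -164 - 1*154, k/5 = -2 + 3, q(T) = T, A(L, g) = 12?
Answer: -7950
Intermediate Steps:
k = 5 (k = 5*(-2 + 3) = 5*1 = 5)
Z(c, z) = -318 (Z(c, z) = -164 - 154 = -318)
a = 25 (a = (0 + 5)*5 = 5*5 = 25)
Z(A(-4, 19), -341)*a = -318*25 = -7950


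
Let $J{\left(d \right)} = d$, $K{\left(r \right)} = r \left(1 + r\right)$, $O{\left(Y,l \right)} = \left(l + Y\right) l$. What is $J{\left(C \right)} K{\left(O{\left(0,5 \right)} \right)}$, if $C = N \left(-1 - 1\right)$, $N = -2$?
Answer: $2600$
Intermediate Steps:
$O{\left(Y,l \right)} = l \left(Y + l\right)$ ($O{\left(Y,l \right)} = \left(Y + l\right) l = l \left(Y + l\right)$)
$C = 4$ ($C = - 2 \left(-1 - 1\right) = \left(-2\right) \left(-2\right) = 4$)
$J{\left(C \right)} K{\left(O{\left(0,5 \right)} \right)} = 4 \cdot 5 \left(0 + 5\right) \left(1 + 5 \left(0 + 5\right)\right) = 4 \cdot 5 \cdot 5 \left(1 + 5 \cdot 5\right) = 4 \cdot 25 \left(1 + 25\right) = 4 \cdot 25 \cdot 26 = 4 \cdot 650 = 2600$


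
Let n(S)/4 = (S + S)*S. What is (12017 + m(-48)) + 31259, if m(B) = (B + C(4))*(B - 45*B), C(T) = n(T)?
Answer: 212236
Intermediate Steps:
n(S) = 8*S² (n(S) = 4*((S + S)*S) = 4*((2*S)*S) = 4*(2*S²) = 8*S²)
C(T) = 8*T²
m(B) = -44*B*(128 + B) (m(B) = (B + 8*4²)*(B - 45*B) = (B + 8*16)*(-44*B) = (B + 128)*(-44*B) = (128 + B)*(-44*B) = -44*B*(128 + B))
(12017 + m(-48)) + 31259 = (12017 - 44*(-48)*(128 - 48)) + 31259 = (12017 - 44*(-48)*80) + 31259 = (12017 + 168960) + 31259 = 180977 + 31259 = 212236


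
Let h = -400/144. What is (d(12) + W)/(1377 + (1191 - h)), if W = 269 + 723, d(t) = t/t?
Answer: 8937/23137 ≈ 0.38626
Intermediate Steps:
d(t) = 1
h = -25/9 (h = -400*1/144 = -25/9 ≈ -2.7778)
W = 992
(d(12) + W)/(1377 + (1191 - h)) = (1 + 992)/(1377 + (1191 - 1*(-25/9))) = 993/(1377 + (1191 + 25/9)) = 993/(1377 + 10744/9) = 993/(23137/9) = 993*(9/23137) = 8937/23137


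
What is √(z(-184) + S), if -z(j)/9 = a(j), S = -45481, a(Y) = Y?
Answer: 5*I*√1753 ≈ 209.34*I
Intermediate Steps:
z(j) = -9*j
√(z(-184) + S) = √(-9*(-184) - 45481) = √(1656 - 45481) = √(-43825) = 5*I*√1753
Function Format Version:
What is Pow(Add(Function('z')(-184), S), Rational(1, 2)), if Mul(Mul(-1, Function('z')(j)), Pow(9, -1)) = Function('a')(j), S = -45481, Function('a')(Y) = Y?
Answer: Mul(5, I, Pow(1753, Rational(1, 2))) ≈ Mul(209.34, I)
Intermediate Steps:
Function('z')(j) = Mul(-9, j)
Pow(Add(Function('z')(-184), S), Rational(1, 2)) = Pow(Add(Mul(-9, -184), -45481), Rational(1, 2)) = Pow(Add(1656, -45481), Rational(1, 2)) = Pow(-43825, Rational(1, 2)) = Mul(5, I, Pow(1753, Rational(1, 2)))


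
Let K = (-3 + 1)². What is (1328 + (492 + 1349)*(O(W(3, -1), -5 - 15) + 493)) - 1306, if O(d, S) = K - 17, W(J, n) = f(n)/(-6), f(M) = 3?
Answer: 883702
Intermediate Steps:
K = 4 (K = (-2)² = 4)
W(J, n) = -½ (W(J, n) = 3/(-6) = 3*(-⅙) = -½)
O(d, S) = -13 (O(d, S) = 4 - 17 = -13)
(1328 + (492 + 1349)*(O(W(3, -1), -5 - 15) + 493)) - 1306 = (1328 + (492 + 1349)*(-13 + 493)) - 1306 = (1328 + 1841*480) - 1306 = (1328 + 883680) - 1306 = 885008 - 1306 = 883702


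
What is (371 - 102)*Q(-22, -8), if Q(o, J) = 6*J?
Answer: -12912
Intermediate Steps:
(371 - 102)*Q(-22, -8) = (371 - 102)*(6*(-8)) = 269*(-48) = -12912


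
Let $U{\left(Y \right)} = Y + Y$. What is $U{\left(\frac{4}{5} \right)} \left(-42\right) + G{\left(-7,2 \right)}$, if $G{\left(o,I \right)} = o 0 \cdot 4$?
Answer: $- \frac{336}{5} \approx -67.2$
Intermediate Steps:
$G{\left(o,I \right)} = 0$ ($G{\left(o,I \right)} = 0 \cdot 4 = 0$)
$U{\left(Y \right)} = 2 Y$
$U{\left(\frac{4}{5} \right)} \left(-42\right) + G{\left(-7,2 \right)} = 2 \cdot \frac{4}{5} \left(-42\right) + 0 = \frac{8}{5} \left(-42\right) + 0 = - \frac{336}{5} + 0 = - \frac{336}{5}$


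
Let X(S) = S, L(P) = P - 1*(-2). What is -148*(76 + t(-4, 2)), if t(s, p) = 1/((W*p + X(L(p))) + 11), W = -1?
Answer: -146372/13 ≈ -11259.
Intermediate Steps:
L(P) = 2 + P (L(P) = P + 2 = 2 + P)
t(s, p) = 1/13 (t(s, p) = 1/((-p + (2 + p)) + 11) = 1/(2 + 11) = 1/13)
-148*(76 + t(-4, 2)) = -148*(76 + 1/13) = -148*989/13 = -146372/13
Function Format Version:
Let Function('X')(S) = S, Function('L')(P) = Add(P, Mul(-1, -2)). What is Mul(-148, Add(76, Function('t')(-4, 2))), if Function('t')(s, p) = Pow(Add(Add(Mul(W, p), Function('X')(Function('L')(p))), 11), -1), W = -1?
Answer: Rational(-146372, 13) ≈ -11259.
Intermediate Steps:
Function('L')(P) = Add(2, P) (Function('L')(P) = Add(P, 2) = Add(2, P))
Function('t')(s, p) = Rational(1, 13) (Function('t')(s, p) = Pow(Add(Add(Mul(-1, p), Add(2, p)), 11), -1) = Pow(Add(2, 11), -1) = Pow(13, -1) = Rational(1, 13))
Mul(-148, Add(76, Function('t')(-4, 2))) = Mul(-148, Add(76, Rational(1, 13))) = Mul(-148, Rational(989, 13)) = Rational(-146372, 13)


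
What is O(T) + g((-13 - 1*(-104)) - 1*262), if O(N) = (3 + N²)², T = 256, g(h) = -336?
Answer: 4295360185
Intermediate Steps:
O(T) + g((-13 - 1*(-104)) - 1*262) = (3 + 256²)² - 336 = (3 + 65536)² - 336 = 65539² - 336 = 4295360521 - 336 = 4295360185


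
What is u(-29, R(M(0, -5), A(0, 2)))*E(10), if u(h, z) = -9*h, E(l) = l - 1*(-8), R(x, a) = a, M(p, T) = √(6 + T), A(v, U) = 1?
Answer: 4698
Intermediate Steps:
E(l) = 8 + l (E(l) = l + 8 = 8 + l)
u(-29, R(M(0, -5), A(0, 2)))*E(10) = (-9*(-29))*(8 + 10) = 261*18 = 4698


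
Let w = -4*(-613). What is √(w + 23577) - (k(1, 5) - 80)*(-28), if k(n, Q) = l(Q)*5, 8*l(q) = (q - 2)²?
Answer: -4165/2 + √26029 ≈ -1921.2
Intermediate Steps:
l(q) = (-2 + q)²/8 (l(q) = (q - 2)²/8 = (-2 + q)²/8)
w = 2452
k(n, Q) = 5*(-2 + Q)²/8 (k(n, Q) = ((-2 + Q)²/8)*5 = 5*(-2 + Q)²/8)
√(w + 23577) - (k(1, 5) - 80)*(-28) = √(2452 + 23577) - (5*(-2 + 5)²/8 - 80)*(-28) = √26029 - ((5/8)*3² - 80)*(-28) = √26029 - ((5/8)*9 - 80)*(-28) = √26029 - (45/8 - 80)*(-28) = √26029 - (-595)*(-28)/8 = √26029 - 1*4165/2 = √26029 - 4165/2 = -4165/2 + √26029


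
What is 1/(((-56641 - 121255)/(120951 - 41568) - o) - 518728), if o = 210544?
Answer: -79383/57891977072 ≈ -1.3712e-6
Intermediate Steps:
1/(((-56641 - 121255)/(120951 - 41568) - o) - 518728) = 1/(((-56641 - 121255)/(120951 - 41568) - 1*210544) - 518728) = 1/((-177896/79383 - 210544) - 518728) = 1/(-16713792248/79383 - 518728) = 1/(-57891977072/79383) = -79383/57891977072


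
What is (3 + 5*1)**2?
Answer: 64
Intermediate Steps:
(3 + 5*1)**2 = (3 + 5)**2 = 8**2 = 64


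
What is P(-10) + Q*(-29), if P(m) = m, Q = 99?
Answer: -2881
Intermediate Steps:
P(-10) + Q*(-29) = -10 + 99*(-29) = -10 - 2871 = -2881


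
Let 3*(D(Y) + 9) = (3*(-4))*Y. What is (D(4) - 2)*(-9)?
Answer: 243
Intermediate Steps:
D(Y) = -9 - 4*Y (D(Y) = -9 + ((3*(-4))*Y)/3 = -9 + (-12*Y)/3 = -9 - 4*Y)
(D(4) - 2)*(-9) = ((-9 - 4*4) - 2)*(-9) = ((-9 - 16) - 2)*(-9) = (-25 - 2)*(-9) = -27*(-9) = 243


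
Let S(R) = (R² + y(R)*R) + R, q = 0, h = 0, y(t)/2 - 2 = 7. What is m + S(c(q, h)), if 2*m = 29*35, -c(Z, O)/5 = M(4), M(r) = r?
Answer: 1055/2 ≈ 527.50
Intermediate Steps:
y(t) = 18 (y(t) = 4 + 2*7 = 4 + 14 = 18)
c(Z, O) = -20 (c(Z, O) = -5*4 = -20)
S(R) = R² + 19*R (S(R) = (R² + 18*R) + R = R² + 19*R)
m = 1015/2 (m = (29*35)/2 = (½)*1015 = 1015/2 ≈ 507.50)
m + S(c(q, h)) = 1015/2 - 20*(19 - 20) = 1015/2 - 20*(-1) = 1015/2 + 20 = 1055/2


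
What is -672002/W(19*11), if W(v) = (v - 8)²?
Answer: -672002/40401 ≈ -16.633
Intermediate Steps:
W(v) = (-8 + v)²
-672002/W(19*11) = -672002/(-8 + 19*11)² = -672002/(-8 + 209)² = -672002/(201²) = -672002/40401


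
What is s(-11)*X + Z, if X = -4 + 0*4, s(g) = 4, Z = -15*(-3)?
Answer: 29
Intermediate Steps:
Z = 45
X = -4 (X = -4 + 0 = -4)
s(-11)*X + Z = 4*(-4) + 45 = -16 + 45 = 29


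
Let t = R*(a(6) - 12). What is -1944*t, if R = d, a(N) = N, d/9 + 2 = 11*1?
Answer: 944784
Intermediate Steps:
d = 81 (d = -18 + 9*(11*1) = -18 + 9*11 = -18 + 99 = 81)
R = 81
t = -486 (t = 81*(6 - 12) = 81*(-6) = -486)
-1944*t = -1944*(-486) = 944784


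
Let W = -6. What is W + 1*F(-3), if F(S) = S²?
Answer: 3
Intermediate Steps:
W + 1*F(-3) = -6 + 1*(-3)² = -6 + 1*9 = -6 + 9 = 3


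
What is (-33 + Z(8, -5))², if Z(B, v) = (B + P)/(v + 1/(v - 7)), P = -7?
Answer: 4100625/3721 ≈ 1102.0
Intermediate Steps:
Z(B, v) = (-7 + B)/(v + 1/(-7 + v)) (Z(B, v) = (B - 7)/(v + 1/(v - 7)) = (-7 + B)/(v + 1/(-7 + v)))
(-33 + Z(8, -5))² = (-33 + (49 - 7*8 - 7*(-5) + 8*(-5))/(1 + (-5)² - 7*(-5)))² = (-33 + (49 - 56 + 35 - 40)/(1 + 25 + 35))² = (-33 - 12/61)² = (-2025/61)² = 4100625/3721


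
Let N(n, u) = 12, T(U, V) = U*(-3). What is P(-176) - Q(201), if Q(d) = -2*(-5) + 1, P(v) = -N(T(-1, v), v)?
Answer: -23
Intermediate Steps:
T(U, V) = -3*U
P(v) = -12 (P(v) = -1*12 = -12)
Q(d) = 11 (Q(d) = 10 + 1 = 11)
P(-176) - Q(201) = -12 - 1*11 = -12 - 11 = -23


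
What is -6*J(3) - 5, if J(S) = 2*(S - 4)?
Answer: 7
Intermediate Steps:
J(S) = -8 + 2*S (J(S) = 2*(-4 + S) = -8 + 2*S)
-6*J(3) - 5 = -6*(-8 + 2*3) - 5 = -6*(-8 + 6) - 5 = -6*(-2) - 5 = 12 - 5 = 7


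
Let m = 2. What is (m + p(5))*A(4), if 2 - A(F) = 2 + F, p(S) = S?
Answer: -28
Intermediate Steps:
A(F) = -F (A(F) = 2 - (2 + F) = 2 + (-2 - F) = -F)
(m + p(5))*A(4) = (2 + 5)*(-1*4) = 7*(-4) = -28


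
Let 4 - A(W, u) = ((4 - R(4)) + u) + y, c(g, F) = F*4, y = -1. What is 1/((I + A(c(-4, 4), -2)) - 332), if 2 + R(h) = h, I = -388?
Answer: -1/715 ≈ -0.0013986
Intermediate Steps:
R(h) = -2 + h
c(g, F) = 4*F
A(W, u) = 3 - u (A(W, u) = 4 - (((4 - (-2 + 4)) + u) - 1) = 4 - (((4 - 1*2) + u) - 1) = 4 - (((4 - 2) + u) - 1) = 4 - ((2 + u) - 1) = 4 - (1 + u) = 4 + (-1 - u) = 3 - u)
1/((I + A(c(-4, 4), -2)) - 332) = 1/((-388 + (3 - 1*(-2))) - 332) = 1/((-388 + (3 + 2)) - 332) = 1/((-388 + 5) - 332) = 1/(-383 - 332) = 1/(-715) = -1/715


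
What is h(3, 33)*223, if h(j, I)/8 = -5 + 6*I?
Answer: 344312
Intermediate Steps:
h(j, I) = -40 + 48*I (h(j, I) = 8*(-5 + 6*I) = -40 + 48*I)
h(3, 33)*223 = (-40 + 48*33)*223 = (-40 + 1584)*223 = 1544*223 = 344312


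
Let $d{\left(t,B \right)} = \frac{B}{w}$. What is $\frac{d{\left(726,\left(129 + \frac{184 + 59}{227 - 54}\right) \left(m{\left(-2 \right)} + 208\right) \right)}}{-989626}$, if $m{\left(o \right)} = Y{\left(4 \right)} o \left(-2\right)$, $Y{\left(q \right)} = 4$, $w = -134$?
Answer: $\frac{1263360}{5735377483} \approx 0.00022028$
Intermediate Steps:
$m{\left(o \right)} = - 8 o$ ($m{\left(o \right)} = 4 o \left(-2\right) = - 8 o$)
$d{\left(t,B \right)} = - \frac{B}{134}$ ($d{\left(t,B \right)} = \frac{B}{-134} = B \left(- \frac{1}{134}\right) = - \frac{B}{134}$)
$\frac{d{\left(726,\left(129 + \frac{184 + 59}{227 - 54}\right) \left(m{\left(-2 \right)} + 208\right) \right)}}{-989626} = \frac{\left(- \frac{1}{134}\right) \left(129 + \frac{184 + 59}{227 - 54}\right) \left(\left(-8\right) \left(-2\right) + 208\right)}{-989626} = - \frac{\left(129 + \frac{243}{173}\right) \left(16 + 208\right)}{134} \left(- \frac{1}{989626}\right) = - \frac{\left(129 + 243 \cdot \frac{1}{173}\right) 224}{134} \left(- \frac{1}{989626}\right) = - \frac{\left(129 + \frac{243}{173}\right) 224}{134} \left(- \frac{1}{989626}\right) = - \frac{\frac{22560}{173} \cdot 224}{134} \left(- \frac{1}{989626}\right) = \left(- \frac{1}{134}\right) \frac{5053440}{173} \left(- \frac{1}{989626}\right) = \left(- \frac{2526720}{11591}\right) \left(- \frac{1}{989626}\right) = \frac{1263360}{5735377483}$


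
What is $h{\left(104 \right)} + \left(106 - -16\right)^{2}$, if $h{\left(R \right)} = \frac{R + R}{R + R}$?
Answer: $14885$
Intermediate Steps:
$h{\left(R \right)} = 1$ ($h{\left(R \right)} = \frac{2 R}{2 R} = 2 R \frac{1}{2 R} = 1$)
$h{\left(104 \right)} + \left(106 - -16\right)^{2} = 1 + \left(106 - -16\right)^{2} = 1 + \left(106 + \left(-8 + 24\right)\right)^{2} = 1 + \left(106 + 16\right)^{2} = 1 + 122^{2} = 1 + 14884 = 14885$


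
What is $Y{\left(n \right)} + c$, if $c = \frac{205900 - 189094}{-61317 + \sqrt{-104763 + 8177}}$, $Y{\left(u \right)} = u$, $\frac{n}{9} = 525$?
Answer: $\frac{17764360335873}{3759871075} - \frac{16806 i \sqrt{96586}}{3759871075} \approx 4724.7 - 0.0013891 i$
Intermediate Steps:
$n = 4725$ ($n = 9 \cdot 525 = 4725$)
$c = \frac{16806}{-61317 + i \sqrt{96586}}$ ($c = \frac{16806}{-61317 + \sqrt{-96586}} = \frac{16806}{-61317 + i \sqrt{96586}} \approx -0.27408 - 0.0013891 i$)
$Y{\left(n \right)} + c = 4725 - \left(\frac{1030493502}{3759871075} + \frac{16806 i \sqrt{96586}}{3759871075}\right) = \frac{17764360335873}{3759871075} - \frac{16806 i \sqrt{96586}}{3759871075}$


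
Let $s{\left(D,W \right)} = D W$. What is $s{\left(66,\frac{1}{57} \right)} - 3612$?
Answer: $- \frac{68606}{19} \approx -3610.8$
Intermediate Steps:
$s{\left(66,\frac{1}{57} \right)} - 3612 = \frac{66}{57} - 3612 = 66 \cdot \frac{1}{57} - 3612 = \frac{22}{19} - 3612 = - \frac{68606}{19}$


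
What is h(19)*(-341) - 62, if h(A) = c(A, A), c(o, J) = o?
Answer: -6541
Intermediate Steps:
h(A) = A
h(19)*(-341) - 62 = 19*(-341) - 62 = -6479 - 62 = -6541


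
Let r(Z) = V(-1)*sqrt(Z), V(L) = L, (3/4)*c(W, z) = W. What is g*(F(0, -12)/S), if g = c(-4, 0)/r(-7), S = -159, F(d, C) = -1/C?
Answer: 4*I*sqrt(7)/10017 ≈ 0.0010565*I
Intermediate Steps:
c(W, z) = 4*W/3
r(Z) = -sqrt(Z)
g = -16*I*sqrt(7)/21 (g = ((4/3)*(-4))/((-sqrt(-7))) = -16*I*sqrt(7)/7/3 = -16*I*sqrt(7)/21 ≈ -2.0158*I)
g*(F(0, -12)/S) = (-16*I*sqrt(7)/21)*(-1/(-12)/(-159)) = (-16*I*sqrt(7)/21)*(-1*(-1/12)*(-1/159)) = (-16*I*sqrt(7)/21)*((1/12)*(-1/159)) = -16*I*sqrt(7)/21*(-1/1908) = 4*I*sqrt(7)/10017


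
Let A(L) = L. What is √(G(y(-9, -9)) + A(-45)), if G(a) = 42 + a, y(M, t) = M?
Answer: 2*I*√3 ≈ 3.4641*I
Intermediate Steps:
√(G(y(-9, -9)) + A(-45)) = √((42 - 9) - 45) = √(33 - 45) = √(-12) = 2*I*√3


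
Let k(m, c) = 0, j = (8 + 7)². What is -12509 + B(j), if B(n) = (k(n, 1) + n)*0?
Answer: -12509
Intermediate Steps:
j = 225 (j = 15² = 225)
B(n) = 0 (B(n) = (0 + n)*0 = n*0 = 0)
-12509 + B(j) = -12509 + 0 = -12509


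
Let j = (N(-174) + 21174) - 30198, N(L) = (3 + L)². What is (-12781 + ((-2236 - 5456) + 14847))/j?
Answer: -5626/20217 ≈ -0.27828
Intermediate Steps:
j = 20217 (j = ((3 - 174)² + 21174) - 30198 = ((-171)² + 21174) - 30198 = (29241 + 21174) - 30198 = 50415 - 30198 = 20217)
(-12781 + ((-2236 - 5456) + 14847))/j = (-12781 + ((-2236 - 5456) + 14847))/20217 = (-12781 + (-7692 + 14847))*(1/20217) = (-12781 + 7155)*(1/20217) = -5626*1/20217 = -5626/20217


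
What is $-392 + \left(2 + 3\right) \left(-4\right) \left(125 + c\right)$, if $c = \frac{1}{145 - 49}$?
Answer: $- \frac{69413}{24} \approx -2892.2$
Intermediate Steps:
$c = \frac{1}{96} \approx 0.010417$
$-392 + \left(2 + 3\right) \left(-4\right) \left(125 + c\right) = -392 + \left(2 + 3\right) \left(-4\right) \left(125 + \frac{1}{96}\right) = -392 + 5 \left(-4\right) \frac{12001}{96} = -392 - \frac{60005}{24} = - \frac{69413}{24}$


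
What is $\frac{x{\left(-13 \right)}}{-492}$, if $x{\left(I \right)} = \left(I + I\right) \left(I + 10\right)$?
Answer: $- \frac{13}{82} \approx -0.15854$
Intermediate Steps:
$x{\left(I \right)} = 2 I \left(10 + I\right)$
$\frac{x{\left(-13 \right)}}{-492} = \frac{2 \left(-13\right) \left(10 - 13\right)}{-492} = 2 \left(-13\right) \left(-3\right) \left(- \frac{1}{492}\right) = 78 \left(- \frac{1}{492}\right) = - \frac{13}{82}$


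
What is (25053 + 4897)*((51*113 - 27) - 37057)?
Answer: -938063950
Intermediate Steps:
(25053 + 4897)*((51*113 - 27) - 37057) = 29950*((5763 - 27) - 37057) = 29950*(5736 - 37057) = 29950*(-31321) = -938063950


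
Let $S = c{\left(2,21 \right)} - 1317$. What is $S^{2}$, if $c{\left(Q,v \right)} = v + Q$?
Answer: $1674436$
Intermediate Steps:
$c{\left(Q,v \right)} = Q + v$
$S = -1294$ ($S = \left(2 + 21\right) - 1317 = 23 - 1317 = -1294$)
$S^{2} = \left(-1294\right)^{2} = 1674436$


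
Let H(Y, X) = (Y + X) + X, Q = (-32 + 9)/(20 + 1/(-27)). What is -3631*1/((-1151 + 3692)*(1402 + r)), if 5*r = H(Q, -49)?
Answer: -127085/122923251 ≈ -0.0010339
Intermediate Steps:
Q = -621/539 (Q = -23/(20 - 1/27) = -23/539/27 = -23*27/539 = -621/539 ≈ -1.1521)
H(Y, X) = Y + 2*X (H(Y, X) = (X + Y) + X = Y + 2*X)
r = -53443/2695 (r = (-621/539 + 2*(-49))/5 = (-621/539 - 98)/5 = (1/5)*(-53443/539) = -53443/2695 ≈ -19.830)
-3631*1/((-1151 + 3692)*(1402 + r)) = -3631*1/((-1151 + 3692)*(1402 - 53443/2695)) = -3631/(2541*(3724947/2695)) = -3631/122923251/35 = -3631*35/122923251 = -127085/122923251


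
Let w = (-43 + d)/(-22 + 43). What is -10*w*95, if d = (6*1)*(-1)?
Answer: 6650/3 ≈ 2216.7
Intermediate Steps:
d = -6 (d = 6*(-1) = -6)
w = -7/3 (w = (-43 - 6)/(-22 + 43) = -49/21 = -49*1/21 = -7/3 ≈ -2.3333)
-10*w*95 = -10*(-7/3)*95 = (70/3)*95 = 6650/3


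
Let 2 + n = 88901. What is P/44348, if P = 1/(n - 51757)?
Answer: 1/1647173416 ≈ 6.0710e-10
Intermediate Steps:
n = 88899 (n = -2 + 88901 = 88899)
P = 1/37142 (P = 1/(88899 - 51757) = 1/37142 ≈ 2.6924e-5)
P/44348 = (1/37142)/44348 = (1/37142)*(1/44348) = 1/1647173416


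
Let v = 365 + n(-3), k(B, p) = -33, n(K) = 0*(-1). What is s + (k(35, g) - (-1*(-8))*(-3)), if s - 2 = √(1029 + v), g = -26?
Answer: -7 + √1394 ≈ 30.336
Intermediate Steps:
n(K) = 0
v = 365 (v = 365 + 0 = 365)
s = 2 + √1394 (s = 2 + √(1029 + 365) = 2 + √1394 ≈ 39.336)
s + (k(35, g) - (-1*(-8))*(-3)) = (2 + √1394) + (-33 - (-1*(-8))*(-3)) = (2 + √1394) + (-33 - 8*(-3)) = (2 + √1394) + (-33 - 1*(-24)) = (2 + √1394) + (-33 + 24) = (2 + √1394) - 9 = -7 + √1394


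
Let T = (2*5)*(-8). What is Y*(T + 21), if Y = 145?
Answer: -8555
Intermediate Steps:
T = -80 (T = 10*(-8) = -80)
Y*(T + 21) = 145*(-80 + 21) = 145*(-59) = -8555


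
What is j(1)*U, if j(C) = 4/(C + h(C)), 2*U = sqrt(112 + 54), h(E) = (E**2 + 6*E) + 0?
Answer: sqrt(166)/4 ≈ 3.2210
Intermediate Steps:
h(E) = E**2 + 6*E
U = sqrt(166)/2 (U = sqrt(112 + 54)/2 = sqrt(166)/2 ≈ 6.4420)
j(C) = 4/(C + C*(6 + C))
j(1)*U = (4/(1*(7 + 1)))*(sqrt(166)/2) = (4*1/8)*(sqrt(166)/2) = (4*1*(1/8))*(sqrt(166)/2) = (sqrt(166)/2)/2 = sqrt(166)/4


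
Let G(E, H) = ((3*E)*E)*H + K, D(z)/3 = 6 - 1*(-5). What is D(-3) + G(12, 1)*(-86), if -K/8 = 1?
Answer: -36431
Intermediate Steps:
K = -8 (K = -8*1 = -8)
D(z) = 33 (D(z) = 3*(6 - 1*(-5)) = 3*(6 + 5) = 3*11 = 33)
G(E, H) = -8 + 3*H*E² (G(E, H) = ((3*E)*E)*H - 8 = (3*E²)*H - 8 = 3*H*E² - 8 = -8 + 3*H*E²)
D(-3) + G(12, 1)*(-86) = 33 + (-8 + 3*1*12²)*(-86) = 33 + (-8 + 3*1*144)*(-86) = 33 + (-8 + 432)*(-86) = 33 + 424*(-86) = 33 - 36464 = -36431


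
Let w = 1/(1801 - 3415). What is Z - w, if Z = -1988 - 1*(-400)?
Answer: -2563031/1614 ≈ -1588.0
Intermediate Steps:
Z = -1588 (Z = -1988 + 400 = -1588)
w = -1/1614 (w = 1/(-1614) = -1/1614 ≈ -0.00061958)
Z - w = -1588 - 1*(-1/1614) = -1588 + 1/1614 = -2563031/1614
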